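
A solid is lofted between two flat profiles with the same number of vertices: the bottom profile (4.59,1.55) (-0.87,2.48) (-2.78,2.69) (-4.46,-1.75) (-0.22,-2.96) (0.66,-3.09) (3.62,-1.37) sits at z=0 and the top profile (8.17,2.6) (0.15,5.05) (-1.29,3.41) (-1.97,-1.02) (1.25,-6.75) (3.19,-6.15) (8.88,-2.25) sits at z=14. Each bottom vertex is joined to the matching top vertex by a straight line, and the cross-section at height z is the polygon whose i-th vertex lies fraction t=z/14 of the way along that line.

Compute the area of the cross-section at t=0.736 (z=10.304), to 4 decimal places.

Cross-section at t=0.736: each vertex is (1-t)·p0[i] + t·p1[i].
  v1: (1-0.736)·(4.59,1.55) + 0.736·(8.17,2.6) = (7.2249,2.3228)
  v2: (1-0.736)·(-0.87,2.48) + 0.736·(0.15,5.05) = (-0.1193,4.3715)
  v3: (1-0.736)·(-2.78,2.69) + 0.736·(-1.29,3.41) = (-1.6834,3.2199)
  v4: (1-0.736)·(-4.46,-1.75) + 0.736·(-1.97,-1.02) = (-2.6274,-1.2127)
  v5: (1-0.736)·(-0.22,-2.96) + 0.736·(1.25,-6.75) = (0.8619,-5.7494)
  v6: (1-0.736)·(0.66,-3.09) + 0.736·(3.19,-6.15) = (2.5221,-5.3422)
  v7: (1-0.736)·(3.62,-1.37) + 0.736·(8.88,-2.25) = (7.4914,-2.0177)
Shoelace sum Σ(x_i·y_{i+1} − x_{i+1}·y_i):
  i=1: 7.2249·4.3715 − -0.1193·2.3228 = +31.8608 (running +31.8608)
  i=2: -0.1193·3.2199 − -1.6834·4.3715 = +6.9748 (running +38.8355)
  i=3: -1.6834·-1.2127 − -2.6274·3.2199 = +10.5013 (running +49.3369)
  i=4: -2.6274·-5.7494 − 0.8619·-1.2127 = +16.1511 (running +65.4880)
  i=5: 0.8619·-5.3422 − 2.5221·-5.7494 = +9.8960 (running +75.3840)
  i=6: 2.5221·-2.0177 − 7.4914·-5.3422 = +34.9313 (running +110.3153)
  i=7: 7.4914·2.3228 − 7.2249·-2.0177 = +31.9784 (running +142.2937)
Area = |Σ|/2 = |142.2937|/2 = 71.1469

Area at t=0.736: 71.1469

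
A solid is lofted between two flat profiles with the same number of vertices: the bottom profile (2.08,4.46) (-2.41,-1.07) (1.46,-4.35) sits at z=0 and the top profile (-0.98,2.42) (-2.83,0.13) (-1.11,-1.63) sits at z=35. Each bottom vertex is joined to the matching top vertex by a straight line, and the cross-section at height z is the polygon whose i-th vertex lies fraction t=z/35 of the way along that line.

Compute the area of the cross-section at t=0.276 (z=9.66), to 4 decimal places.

Cross-section at t=0.276: each vertex is (1-t)·p0[i] + t·p1[i].
  v1: (1-0.276)·(2.08,4.46) + 0.276·(-0.98,2.42) = (1.2354,3.8970)
  v2: (1-0.276)·(-2.41,-1.07) + 0.276·(-2.83,0.13) = (-2.5259,-0.7388)
  v3: (1-0.276)·(1.46,-4.35) + 0.276·(-1.11,-1.63) = (0.7507,-3.5993)
Shoelace sum Σ(x_i·y_{i+1} − x_{i+1}·y_i):
  i=1: 1.2354·-0.7388 − -2.5259·3.8970 = +8.9307 (running +8.9307)
  i=2: -2.5259·-3.5993 − 0.7507·-0.7388 = +9.6461 (running +18.5768)
  i=3: 0.7507·3.8970 − 1.2354·-3.5993 = +7.3721 (running +25.9488)
Area = |Σ|/2 = |25.9488|/2 = 12.9744

Area at t=0.276: 12.9744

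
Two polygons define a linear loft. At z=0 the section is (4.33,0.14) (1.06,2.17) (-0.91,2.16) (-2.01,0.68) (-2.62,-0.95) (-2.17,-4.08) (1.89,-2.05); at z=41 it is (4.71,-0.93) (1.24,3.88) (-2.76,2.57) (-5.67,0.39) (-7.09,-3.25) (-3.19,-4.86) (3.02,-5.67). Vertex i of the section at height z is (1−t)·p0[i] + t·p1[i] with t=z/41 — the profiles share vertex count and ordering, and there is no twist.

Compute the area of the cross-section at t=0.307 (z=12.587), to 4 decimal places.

Cross-section at t=0.307: each vertex is (1-t)·p0[i] + t·p1[i].
  v1: (1-0.307)·(4.33,0.14) + 0.307·(4.71,-0.93) = (4.4467,-0.1885)
  v2: (1-0.307)·(1.06,2.17) + 0.307·(1.24,3.88) = (1.1153,2.6950)
  v3: (1-0.307)·(-0.91,2.16) + 0.307·(-2.76,2.57) = (-1.4779,2.2859)
  v4: (1-0.307)·(-2.01,0.68) + 0.307·(-5.67,0.39) = (-3.1336,0.5910)
  v5: (1-0.307)·(-2.62,-0.95) + 0.307·(-7.09,-3.25) = (-3.9923,-1.6561)
  v6: (1-0.307)·(-2.17,-4.08) + 0.307·(-3.19,-4.86) = (-2.4831,-4.3195)
  v7: (1-0.307)·(1.89,-2.05) + 0.307·(3.02,-5.67) = (2.2369,-3.1613)
Shoelace sum Σ(x_i·y_{i+1} − x_{i+1}·y_i):
  i=1: 4.4467·2.6950 − 1.1153·-0.1885 = +12.1938 (running +12.1938)
  i=2: 1.1153·2.2859 − -1.4779·2.6950 = +6.5324 (running +18.7262)
  i=3: -1.4779·0.5910 − -3.1336·2.2859 = +6.2896 (running +25.0158)
  i=4: -3.1336·-1.6561 − -3.9923·0.5910 = +7.5489 (running +32.5647)
  i=5: -3.9923·-4.3195 − -2.4831·-1.6561 = +13.1322 (running +45.6969)
  i=6: -2.4831·-3.1613 − 2.2369·-4.3195 = +17.5123 (running +63.2092)
  i=7: 2.2369·-0.1885 − 4.4467·-3.1613 = +13.6358 (running +76.8450)
Area = |Σ|/2 = |76.8450|/2 = 38.4225

Area at t=0.307: 38.4225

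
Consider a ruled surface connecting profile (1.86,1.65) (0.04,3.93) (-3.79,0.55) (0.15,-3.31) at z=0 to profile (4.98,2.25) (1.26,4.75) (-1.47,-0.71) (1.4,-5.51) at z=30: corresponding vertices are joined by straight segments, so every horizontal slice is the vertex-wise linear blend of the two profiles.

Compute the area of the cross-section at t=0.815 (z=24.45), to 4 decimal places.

Cross-section at t=0.815: each vertex is (1-t)·p0[i] + t·p1[i].
  v1: (1-0.815)·(1.86,1.65) + 0.815·(4.98,2.25) = (4.4028,2.1390)
  v2: (1-0.815)·(0.04,3.93) + 0.815·(1.26,4.75) = (1.0343,4.5983)
  v3: (1-0.815)·(-3.79,0.55) + 0.815·(-1.47,-0.71) = (-1.8992,-0.4769)
  v4: (1-0.815)·(0.15,-3.31) + 0.815·(1.4,-5.51) = (1.1687,-5.1030)
Shoelace sum Σ(x_i·y_{i+1} − x_{i+1}·y_i):
  i=1: 4.4028·4.5983 − 1.0343·2.1390 = +18.0330 (running +18.0330)
  i=2: 1.0343·-0.4769 − -1.8992·4.5983 = +8.2398 (running +26.2729)
  i=3: -1.8992·-5.1030 − 1.1687·-0.4769 = +10.2490 (running +36.5219)
  i=4: 1.1687·2.1390 − 4.4028·-5.1030 = +24.9674 (running +61.4893)
Area = |Σ|/2 = |61.4893|/2 = 30.7447

Area at t=0.815: 30.7447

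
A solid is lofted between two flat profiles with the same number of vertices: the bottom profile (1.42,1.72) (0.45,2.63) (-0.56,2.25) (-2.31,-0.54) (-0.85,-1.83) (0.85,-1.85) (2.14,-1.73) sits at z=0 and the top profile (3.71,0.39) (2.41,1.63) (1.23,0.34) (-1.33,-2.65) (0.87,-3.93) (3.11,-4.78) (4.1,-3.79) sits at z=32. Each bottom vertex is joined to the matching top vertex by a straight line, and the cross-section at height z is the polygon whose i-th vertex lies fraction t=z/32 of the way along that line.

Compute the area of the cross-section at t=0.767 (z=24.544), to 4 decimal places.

Area at t=0.767: 18.4098

Cross-section at t=0.767: each vertex is (1-t)·p0[i] + t·p1[i].
  v1: (1-0.767)·(1.42,1.72) + 0.767·(3.71,0.39) = (3.1764,0.6999)
  v2: (1-0.767)·(0.45,2.63) + 0.767·(2.41,1.63) = (1.9533,1.8630)
  v3: (1-0.767)·(-0.56,2.25) + 0.767·(1.23,0.34) = (0.8129,0.7850)
  v4: (1-0.767)·(-2.31,-0.54) + 0.767·(-1.33,-2.65) = (-1.5583,-2.1584)
  v5: (1-0.767)·(-0.85,-1.83) + 0.767·(0.87,-3.93) = (0.4692,-3.4407)
  v6: (1-0.767)·(0.85,-1.85) + 0.767·(3.11,-4.78) = (2.5834,-4.0973)
  v7: (1-0.767)·(2.14,-1.73) + 0.767·(4.1,-3.79) = (3.6433,-3.3100)
Shoelace sum Σ(x_i·y_{i+1} − x_{i+1}·y_i):
  i=1: 3.1764·1.8630 − 1.9533·0.6999 = +4.5506 (running +4.5506)
  i=2: 1.9533·0.7850 − 0.8129·1.8630 = +0.0189 (running +4.5695)
  i=3: 0.8129·-2.1584 − -1.5583·0.7850 = -0.5313 (running +4.0382)
  i=4: -1.5583·-3.4407 − 0.4692·-2.1584 = +6.3746 (running +10.4128)
  i=5: 0.4692·-4.0973 − 2.5834·-3.4407 = +6.9662 (running +17.3790)
  i=6: 2.5834·-3.3100 − 3.6433·-4.0973 = +6.3766 (running +23.7556)
  i=7: 3.6433·0.6999 − 3.1764·-3.3100 = +13.0640 (running +36.8196)
Area = |Σ|/2 = |36.8196|/2 = 18.4098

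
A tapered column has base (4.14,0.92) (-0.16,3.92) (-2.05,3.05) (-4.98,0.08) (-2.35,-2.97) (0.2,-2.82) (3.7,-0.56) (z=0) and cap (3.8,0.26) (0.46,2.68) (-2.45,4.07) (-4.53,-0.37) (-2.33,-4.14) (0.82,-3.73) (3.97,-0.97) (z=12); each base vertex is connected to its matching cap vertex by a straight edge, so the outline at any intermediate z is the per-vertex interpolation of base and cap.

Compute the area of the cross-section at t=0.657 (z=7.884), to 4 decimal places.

Area at t=0.657: 41.6097

Cross-section at t=0.657: each vertex is (1-t)·p0[i] + t·p1[i].
  v1: (1-0.657)·(4.14,0.92) + 0.657·(3.8,0.26) = (3.9166,0.4864)
  v2: (1-0.657)·(-0.16,3.92) + 0.657·(0.46,2.68) = (0.2473,3.1053)
  v3: (1-0.657)·(-2.05,3.05) + 0.657·(-2.45,4.07) = (-2.3128,3.7201)
  v4: (1-0.657)·(-4.98,0.08) + 0.657·(-4.53,-0.37) = (-4.6844,-0.2157)
  v5: (1-0.657)·(-2.35,-2.97) + 0.657·(-2.33,-4.14) = (-2.3369,-3.7387)
  v6: (1-0.657)·(0.2,-2.82) + 0.657·(0.82,-3.73) = (0.6073,-3.4179)
  v7: (1-0.657)·(3.7,-0.56) + 0.657·(3.97,-0.97) = (3.8774,-0.8294)
Shoelace sum Σ(x_i·y_{i+1} − x_{i+1}·y_i):
  i=1: 3.9166·3.1053 − 0.2473·0.4864 = +12.0421 (running +12.0421)
  i=2: 0.2473·3.7201 − -2.3128·3.1053 = +8.1021 (running +20.1442)
  i=3: -2.3128·-0.2157 − -4.6844·3.7201 = +17.9252 (running +38.0694)
  i=4: -4.6844·-3.7387 − -2.3369·-0.2157 = +17.0094 (running +55.0788)
  i=5: -2.3369·-3.4179 − 0.6073·-3.7387 = +10.2577 (running +65.3365)
  i=6: 0.6073·-0.8294 − 3.8774·-3.4179 = +12.7487 (running +78.0852)
  i=7: 3.8774·0.4864 − 3.9166·-0.8294 = +5.1342 (running +83.2194)
Area = |Σ|/2 = |83.2194|/2 = 41.6097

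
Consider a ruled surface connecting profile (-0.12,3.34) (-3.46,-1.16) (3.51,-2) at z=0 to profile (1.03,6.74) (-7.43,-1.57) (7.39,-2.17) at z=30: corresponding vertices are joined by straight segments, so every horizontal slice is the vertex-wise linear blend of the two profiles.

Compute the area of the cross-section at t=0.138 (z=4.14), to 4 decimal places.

Cross-section at t=0.138: each vertex is (1-t)·p0[i] + t·p1[i].
  v1: (1-0.138)·(-0.12,3.34) + 0.138·(1.03,6.74) = (0.0387,3.8092)
  v2: (1-0.138)·(-3.46,-1.16) + 0.138·(-7.43,-1.57) = (-4.0079,-1.2166)
  v3: (1-0.138)·(3.51,-2) + 0.138·(7.39,-2.17) = (4.0454,-2.0235)
Shoelace sum Σ(x_i·y_{i+1} − x_{i+1}·y_i):
  i=1: 0.0387·-1.2166 − -4.0079·3.8092 = +15.2197 (running +15.2197)
  i=2: -4.0079·-2.0235 − 4.0454·-1.2166 = +13.0313 (running +28.2510)
  i=3: 4.0454·3.8092 − 0.0387·-2.0235 = +15.4882 (running +43.7392)
Area = |Σ|/2 = |43.7392|/2 = 21.8696

Area at t=0.138: 21.8696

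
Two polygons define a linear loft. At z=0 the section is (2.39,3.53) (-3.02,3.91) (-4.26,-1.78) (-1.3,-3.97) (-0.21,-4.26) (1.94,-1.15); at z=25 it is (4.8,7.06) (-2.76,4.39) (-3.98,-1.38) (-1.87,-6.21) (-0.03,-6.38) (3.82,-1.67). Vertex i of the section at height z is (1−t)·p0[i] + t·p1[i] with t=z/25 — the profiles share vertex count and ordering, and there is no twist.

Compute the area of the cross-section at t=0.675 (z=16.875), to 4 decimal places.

Cross-section at t=0.675: each vertex is (1-t)·p0[i] + t·p1[i].
  v1: (1-0.675)·(2.39,3.53) + 0.675·(4.8,7.06) = (4.0168,5.9127)
  v2: (1-0.675)·(-3.02,3.91) + 0.675·(-2.76,4.39) = (-2.8445,4.2340)
  v3: (1-0.675)·(-4.26,-1.78) + 0.675·(-3.98,-1.38) = (-4.0710,-1.5100)
  v4: (1-0.675)·(-1.3,-3.97) + 0.675·(-1.87,-6.21) = (-1.6847,-5.4820)
  v5: (1-0.675)·(-0.21,-4.26) + 0.675·(-0.03,-6.38) = (-0.0885,-5.6910)
  v6: (1-0.675)·(1.94,-1.15) + 0.675·(3.82,-1.67) = (3.2090,-1.5010)
Shoelace sum Σ(x_i·y_{i+1} − x_{i+1}·y_i):
  i=1: 4.0168·4.2340 − -2.8445·5.9127 = +33.8257 (running +33.8257)
  i=2: -2.8445·-1.5100 − -4.0710·4.2340 = +21.5318 (running +55.3575)
  i=3: -4.0710·-5.4820 − -1.6847·-1.5100 = +19.7732 (running +75.1308)
  i=4: -1.6847·-5.6910 − -0.0885·-5.4820 = +9.1028 (running +84.2336)
  i=5: -0.0885·-1.5010 − 3.2090·-5.6910 = +18.3953 (running +102.6288)
  i=6: 3.2090·5.9127 − 4.0168·-1.5010 = +25.0032 (running +127.6320)
Area = |Σ|/2 = |127.6320|/2 = 63.8160

Area at t=0.675: 63.8160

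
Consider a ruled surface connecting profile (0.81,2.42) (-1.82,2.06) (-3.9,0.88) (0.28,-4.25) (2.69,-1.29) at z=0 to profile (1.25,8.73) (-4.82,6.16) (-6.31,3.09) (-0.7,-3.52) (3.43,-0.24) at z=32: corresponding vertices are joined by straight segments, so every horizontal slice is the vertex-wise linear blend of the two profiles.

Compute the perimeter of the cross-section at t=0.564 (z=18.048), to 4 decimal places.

Perimeter at t=0.564: 27.0622

Cross-section at t=0.564: each vertex is (1-t)·p0[i] + t·p1[i].
  v1: (1-0.564)·(0.81,2.42) + 0.564·(1.25,8.73) = (1.0582,5.9788)
  v2: (1-0.564)·(-1.82,2.06) + 0.564·(-4.82,6.16) = (-3.5120,4.3724)
  v3: (1-0.564)·(-3.9,0.88) + 0.564·(-6.31,3.09) = (-5.2592,2.1264)
  v4: (1-0.564)·(0.28,-4.25) + 0.564·(-0.7,-3.52) = (-0.2727,-3.8383)
  v5: (1-0.564)·(2.69,-1.29) + 0.564·(3.43,-0.24) = (3.1074,-0.6978)
Perimeter = Σ |v_{i+1} − v_i|:
  edge 1→2: √(-4.5702² + -1.6064²) = 4.8443 (running 4.8443)
  edge 2→3: √(-1.7472² + -2.2460²) = 2.8456 (running 7.6898)
  edge 3→4: √(4.9865² + -5.9647²) = 7.7745 (running 15.4644)
  edge 4→5: √(3.3801² + 3.1405²) = 4.6138 (running 20.0782)
  edge 5→1: √(-2.0492² + 6.6766²) = 6.9840 (running 27.0622)
Perimeter = 27.0622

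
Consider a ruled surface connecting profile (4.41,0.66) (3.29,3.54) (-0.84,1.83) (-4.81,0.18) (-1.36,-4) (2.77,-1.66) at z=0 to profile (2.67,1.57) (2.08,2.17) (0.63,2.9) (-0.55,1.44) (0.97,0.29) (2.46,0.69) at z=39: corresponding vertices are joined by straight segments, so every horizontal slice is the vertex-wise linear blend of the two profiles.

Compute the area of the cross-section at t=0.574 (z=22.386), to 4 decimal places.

Cross-section at t=0.574: each vertex is (1-t)·p0[i] + t·p1[i].
  v1: (1-0.574)·(4.41,0.66) + 0.574·(2.67,1.57) = (3.4112,1.1823)
  v2: (1-0.574)·(3.29,3.54) + 0.574·(2.08,2.17) = (2.5955,2.7536)
  v3: (1-0.574)·(-0.84,1.83) + 0.574·(0.63,2.9) = (0.0038,2.4442)
  v4: (1-0.574)·(-4.81,0.18) + 0.574·(-0.55,1.44) = (-2.3648,0.9032)
  v5: (1-0.574)·(-1.36,-4) + 0.574·(0.97,0.29) = (-0.0226,-1.5375)
  v6: (1-0.574)·(2.77,-1.66) + 0.574·(2.46,0.69) = (2.5921,-0.3111)
Shoelace sum Σ(x_i·y_{i+1} − x_{i+1}·y_i):
  i=1: 3.4112·2.7536 − 2.5955·1.1823 = +6.3245 (running +6.3245)
  i=2: 2.5955·2.4442 − 0.0038·2.7536 = +6.3334 (running +12.6579)
  i=3: 0.0038·0.9032 − -2.3648·2.4442 = +5.7833 (running +18.4412)
  i=4: -2.3648·-1.5375 − -0.0226·0.9032 = +3.6563 (running +22.0975)
  i=5: -0.0226·-0.3111 − 2.5921·-1.5375 = +3.9924 (running +26.0899)
  i=6: 2.5921·1.1823 − 3.4112·-0.3111 = +4.1259 (running +30.2159)
Area = |Σ|/2 = |30.2159|/2 = 15.1079

Area at t=0.574: 15.1079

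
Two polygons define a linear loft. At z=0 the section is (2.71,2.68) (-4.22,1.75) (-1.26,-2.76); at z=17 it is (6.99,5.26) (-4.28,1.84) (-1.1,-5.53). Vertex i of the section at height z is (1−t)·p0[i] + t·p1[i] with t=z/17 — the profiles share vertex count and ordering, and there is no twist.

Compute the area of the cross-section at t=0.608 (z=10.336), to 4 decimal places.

Area at t=0.608: 33.6773

Cross-section at t=0.608: each vertex is (1-t)·p0[i] + t·p1[i].
  v1: (1-0.608)·(2.71,2.68) + 0.608·(6.99,5.26) = (5.3122,4.2486)
  v2: (1-0.608)·(-4.22,1.75) + 0.608·(-4.28,1.84) = (-4.2565,1.8047)
  v3: (1-0.608)·(-1.26,-2.76) + 0.608·(-1.1,-5.53) = (-1.1627,-4.4442)
Shoelace sum Σ(x_i·y_{i+1} − x_{i+1}·y_i):
  i=1: 5.3122·1.8047 − -4.2565·4.2486 = +27.6714 (running +27.6714)
  i=2: -4.2565·-4.4442 − -1.1627·1.8047 = +21.0149 (running +48.6862)
  i=3: -1.1627·4.2486 − 5.3122·-4.4442 = +18.6685 (running +67.3547)
Area = |Σ|/2 = |67.3547|/2 = 33.6773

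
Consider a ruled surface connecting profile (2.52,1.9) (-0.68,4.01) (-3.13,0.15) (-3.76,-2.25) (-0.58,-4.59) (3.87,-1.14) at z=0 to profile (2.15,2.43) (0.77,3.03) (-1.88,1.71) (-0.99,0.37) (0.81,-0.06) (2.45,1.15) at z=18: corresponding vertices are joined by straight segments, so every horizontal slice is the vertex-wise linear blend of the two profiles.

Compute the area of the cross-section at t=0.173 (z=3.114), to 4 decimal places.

Area at t=0.173: 31.4403

Cross-section at t=0.173: each vertex is (1-t)·p0[i] + t·p1[i].
  v1: (1-0.173)·(2.52,1.9) + 0.173·(2.15,2.43) = (2.4560,1.9917)
  v2: (1-0.173)·(-0.68,4.01) + 0.173·(0.77,3.03) = (-0.4291,3.8405)
  v3: (1-0.173)·(-3.13,0.15) + 0.173·(-1.88,1.71) = (-2.9137,0.4199)
  v4: (1-0.173)·(-3.76,-2.25) + 0.173·(-0.99,0.37) = (-3.2808,-1.7967)
  v5: (1-0.173)·(-0.58,-4.59) + 0.173·(0.81,-0.06) = (-0.3395,-3.8063)
  v6: (1-0.173)·(3.87,-1.14) + 0.173·(2.45,1.15) = (3.6243,-0.7438)
Shoelace sum Σ(x_i·y_{i+1} − x_{i+1}·y_i):
  i=1: 2.4560·3.8405 − -0.4291·1.9917 = +10.2869 (running +10.2869)
  i=2: -0.4291·0.4199 − -2.9137·3.8405 = +11.0099 (running +21.2968)
  i=3: -2.9137·-1.7967 − -3.2808·0.4199 = +6.6128 (running +27.9096)
  i=4: -3.2808·-3.8063 − -0.3395·-1.7967 = +11.8777 (running +39.7873)
  i=5: -0.3395·-0.7438 − 3.6243·-3.8063 = +14.0479 (running +53.8352)
  i=6: 3.6243·1.9917 − 2.4560·-0.7438 = +9.0454 (running +62.8806)
Area = |Σ|/2 = |62.8806|/2 = 31.4403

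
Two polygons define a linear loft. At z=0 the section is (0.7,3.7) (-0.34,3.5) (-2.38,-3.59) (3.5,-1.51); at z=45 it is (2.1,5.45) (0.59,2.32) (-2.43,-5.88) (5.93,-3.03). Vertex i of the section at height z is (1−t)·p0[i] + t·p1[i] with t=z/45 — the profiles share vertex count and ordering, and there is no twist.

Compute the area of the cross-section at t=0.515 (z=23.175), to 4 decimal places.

Area at t=0.515: 31.5320

Cross-section at t=0.515: each vertex is (1-t)·p0[i] + t·p1[i].
  v1: (1-0.515)·(0.7,3.7) + 0.515·(2.1,5.45) = (1.4210,4.6013)
  v2: (1-0.515)·(-0.34,3.5) + 0.515·(0.59,2.32) = (0.1389,2.8923)
  v3: (1-0.515)·(-2.38,-3.59) + 0.515·(-2.43,-5.88) = (-2.4058,-4.7694)
  v4: (1-0.515)·(3.5,-1.51) + 0.515·(5.93,-3.03) = (4.7515,-2.2928)
Shoelace sum Σ(x_i·y_{i+1} − x_{i+1}·y_i):
  i=1: 1.4210·2.8923 − 0.1389·4.6013 = +3.4706 (running +3.4706)
  i=2: 0.1389·-4.7694 − -2.4058·2.8923 = +6.2954 (running +9.7661)
  i=3: -2.4058·-2.2928 − 4.7515·-4.7694 = +28.1772 (running +37.9433)
  i=4: 4.7515·4.6013 − 1.4210·-2.2928 = +25.1207 (running +63.0640)
Area = |Σ|/2 = |63.0640|/2 = 31.5320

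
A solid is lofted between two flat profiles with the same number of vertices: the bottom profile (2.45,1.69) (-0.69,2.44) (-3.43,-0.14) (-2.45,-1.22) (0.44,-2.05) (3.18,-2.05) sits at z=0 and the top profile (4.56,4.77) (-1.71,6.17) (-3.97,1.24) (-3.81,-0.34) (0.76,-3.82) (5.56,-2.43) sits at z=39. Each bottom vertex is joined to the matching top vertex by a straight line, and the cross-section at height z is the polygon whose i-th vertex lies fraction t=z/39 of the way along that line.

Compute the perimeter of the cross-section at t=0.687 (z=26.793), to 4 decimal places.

Cross-section at t=0.687: each vertex is (1-t)·p0[i] + t·p1[i].
  v1: (1-0.687)·(2.45,1.69) + 0.687·(4.56,4.77) = (3.8996,3.8060)
  v2: (1-0.687)·(-0.69,2.44) + 0.687·(-1.71,6.17) = (-1.3907,5.0025)
  v3: (1-0.687)·(-3.43,-0.14) + 0.687·(-3.97,1.24) = (-3.8010,0.8081)
  v4: (1-0.687)·(-2.45,-1.22) + 0.687·(-3.81,-0.34) = (-3.3843,-0.6154)
  v5: (1-0.687)·(0.44,-2.05) + 0.687·(0.76,-3.82) = (0.6598,-3.2660)
  v6: (1-0.687)·(3.18,-2.05) + 0.687·(5.56,-2.43) = (4.8151,-2.3111)
Perimeter = Σ |v_{i+1} − v_i|:
  edge 1→2: √(-5.2903² + 1.1966²) = 5.4239 (running 5.4239)
  edge 2→3: √(-2.4102² + -4.1945²) = 4.8376 (running 10.2616)
  edge 3→4: √(0.4167² + -1.4235²) = 1.4832 (running 11.7448)
  edge 4→5: √(4.0442² + -2.6505²) = 4.8354 (running 16.5801)
  edge 5→6: √(4.1552² + 0.9549²) = 4.2635 (running 20.8437)
  edge 6→1: √(-0.9155² + 6.1170²) = 6.1851 (running 27.0288)
Perimeter = 27.0288

Perimeter at t=0.687: 27.0288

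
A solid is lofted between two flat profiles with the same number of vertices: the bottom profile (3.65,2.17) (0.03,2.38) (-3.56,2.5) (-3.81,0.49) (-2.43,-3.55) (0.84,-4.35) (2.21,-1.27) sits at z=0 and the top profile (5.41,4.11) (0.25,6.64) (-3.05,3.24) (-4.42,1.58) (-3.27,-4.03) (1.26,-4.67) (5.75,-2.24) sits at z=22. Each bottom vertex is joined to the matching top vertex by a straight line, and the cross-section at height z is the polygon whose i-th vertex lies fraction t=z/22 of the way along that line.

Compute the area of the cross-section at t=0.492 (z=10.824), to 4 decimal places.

Area at t=0.492: 57.4213

Cross-section at t=0.492: each vertex is (1-t)·p0[i] + t·p1[i].
  v1: (1-0.492)·(3.65,2.17) + 0.492·(5.41,4.11) = (4.5159,3.1245)
  v2: (1-0.492)·(0.03,2.38) + 0.492·(0.25,6.64) = (0.1382,4.4759)
  v3: (1-0.492)·(-3.56,2.5) + 0.492·(-3.05,3.24) = (-3.3091,2.8641)
  v4: (1-0.492)·(-3.81,0.49) + 0.492·(-4.42,1.58) = (-4.1101,1.0263)
  v5: (1-0.492)·(-2.43,-3.55) + 0.492·(-3.27,-4.03) = (-2.8433,-3.7862)
  v6: (1-0.492)·(0.84,-4.35) + 0.492·(1.26,-4.67) = (1.0466,-4.5074)
  v7: (1-0.492)·(2.21,-1.27) + 0.492·(5.75,-2.24) = (3.9517,-1.7472)
Shoelace sum Σ(x_i·y_{i+1} − x_{i+1}·y_i):
  i=1: 4.5159·4.4759 − 0.1382·3.1245 = +19.7810 (running +19.7810)
  i=2: 0.1382·2.8641 − -3.3091·4.4759 = +15.2071 (running +34.9881)
  i=3: -3.3091·1.0263 − -4.1101·2.8641 = +8.3757 (running +43.3637)
  i=4: -4.1101·-3.7862 − -2.8433·1.0263 = +18.4796 (running +61.8433)
  i=5: -2.8433·-4.5074 − 1.0466·-3.7862 = +16.7787 (running +78.6220)
  i=6: 1.0466·-1.7472 − 3.9517·-4.5074 = +15.9832 (running +94.6052)
  i=7: 3.9517·3.1245 − 4.5159·-1.7472 = +20.2373 (running +114.8426)
Area = |Σ|/2 = |114.8426|/2 = 57.4213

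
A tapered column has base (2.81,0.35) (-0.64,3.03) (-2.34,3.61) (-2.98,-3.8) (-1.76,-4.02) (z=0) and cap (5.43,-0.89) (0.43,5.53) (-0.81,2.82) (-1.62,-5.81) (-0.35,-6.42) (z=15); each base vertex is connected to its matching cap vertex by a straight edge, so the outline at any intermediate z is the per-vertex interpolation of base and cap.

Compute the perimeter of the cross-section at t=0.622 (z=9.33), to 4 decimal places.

Cross-section at t=0.622: each vertex is (1-t)·p0[i] + t·p1[i].
  v1: (1-0.622)·(2.81,0.35) + 0.622·(5.43,-0.89) = (4.4396,-0.4213)
  v2: (1-0.622)·(-0.64,3.03) + 0.622·(0.43,5.53) = (0.0255,4.5850)
  v3: (1-0.622)·(-2.34,3.61) + 0.622·(-0.81,2.82) = (-1.3883,3.1186)
  v4: (1-0.622)·(-2.98,-3.8) + 0.622·(-1.62,-5.81) = (-2.1341,-5.0502)
  v5: (1-0.622)·(-1.76,-4.02) + 0.622·(-0.35,-6.42) = (-0.8830,-5.5128)
Perimeter = Σ |v_{i+1} − v_i|:
  edge 1→2: √(-4.4141² + 5.0063²) = 6.6744 (running 6.6744)
  edge 2→3: √(-1.4139² + -1.4664²) = 2.0370 (running 8.7114)
  edge 3→4: √(-0.7457² + -8.1688²) = 8.2028 (running 16.9142)
  edge 4→5: √(1.2511² + -0.4626²) = 1.3339 (running 18.2480)
  edge 5→1: √(5.3226² + 5.0915²) = 7.3657 (running 25.6138)
Perimeter = 25.6138

Perimeter at t=0.622: 25.6138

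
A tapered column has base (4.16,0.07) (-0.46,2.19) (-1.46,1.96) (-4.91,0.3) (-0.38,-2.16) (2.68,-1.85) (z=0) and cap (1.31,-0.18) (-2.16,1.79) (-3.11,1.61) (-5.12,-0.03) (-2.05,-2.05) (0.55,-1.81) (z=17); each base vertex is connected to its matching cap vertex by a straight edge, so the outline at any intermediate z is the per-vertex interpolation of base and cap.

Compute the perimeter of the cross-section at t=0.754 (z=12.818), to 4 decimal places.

Perimeter at t=0.754: 16.8209

Cross-section at t=0.754: each vertex is (1-t)·p0[i] + t·p1[i].
  v1: (1-0.754)·(4.16,0.07) + 0.754·(1.31,-0.18) = (2.0111,-0.1185)
  v2: (1-0.754)·(-0.46,2.19) + 0.754·(-2.16,1.79) = (-1.7418,1.8884)
  v3: (1-0.754)·(-1.46,1.96) + 0.754·(-3.11,1.61) = (-2.7041,1.6961)
  v4: (1-0.754)·(-4.91,0.3) + 0.754·(-5.12,-0.03) = (-5.0683,0.0512)
  v5: (1-0.754)·(-0.38,-2.16) + 0.754·(-2.05,-2.05) = (-1.6392,-2.0771)
  v6: (1-0.754)·(2.68,-1.85) + 0.754·(0.55,-1.81) = (1.0740,-1.8198)
Perimeter = Σ |v_{i+1} − v_i|:
  edge 1→2: √(-3.7529² + 2.0069²) = 4.2558 (running 4.2558)
  edge 2→3: √(-0.9623² + -0.1923²) = 0.9813 (running 5.2371)
  edge 3→4: √(-2.3642² + -1.6449²) = 2.8802 (running 8.1173)
  edge 4→5: √(3.4292² + -2.1282²) = 4.0359 (running 12.1532)
  edge 5→6: √(2.7132² + 0.2572²) = 2.7253 (running 14.8785)
  edge 6→1: √(0.9371² + 1.7013²) = 1.9424 (running 16.8209)
Perimeter = 16.8209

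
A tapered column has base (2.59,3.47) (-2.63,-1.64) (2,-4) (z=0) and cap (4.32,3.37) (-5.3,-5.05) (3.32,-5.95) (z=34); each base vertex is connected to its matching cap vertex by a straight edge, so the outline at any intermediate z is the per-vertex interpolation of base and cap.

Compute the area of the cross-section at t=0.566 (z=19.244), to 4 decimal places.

Cross-section at t=0.566: each vertex is (1-t)·p0[i] + t·p1[i].
  v1: (1-0.566)·(2.59,3.47) + 0.566·(4.32,3.37) = (3.5692,3.4134)
  v2: (1-0.566)·(-2.63,-1.64) + 0.566·(-5.3,-5.05) = (-4.1412,-3.5701)
  v3: (1-0.566)·(2,-4) + 0.566·(3.32,-5.95) = (2.7471,-5.1037)
Shoelace sum Σ(x_i·y_{i+1} − x_{i+1}·y_i):
  i=1: 3.5692·-3.5701 − -4.1412·3.4134 = +1.3935 (running +1.3935)
  i=2: -4.1412·-5.1037 − 2.7471·-3.5701 = +30.9429 (running +32.3364)
  i=3: 2.7471·3.4134 − 3.5692·-5.1037 = +27.5930 (running +59.9294)
Area = |Σ|/2 = |59.9294|/2 = 29.9647

Area at t=0.566: 29.9647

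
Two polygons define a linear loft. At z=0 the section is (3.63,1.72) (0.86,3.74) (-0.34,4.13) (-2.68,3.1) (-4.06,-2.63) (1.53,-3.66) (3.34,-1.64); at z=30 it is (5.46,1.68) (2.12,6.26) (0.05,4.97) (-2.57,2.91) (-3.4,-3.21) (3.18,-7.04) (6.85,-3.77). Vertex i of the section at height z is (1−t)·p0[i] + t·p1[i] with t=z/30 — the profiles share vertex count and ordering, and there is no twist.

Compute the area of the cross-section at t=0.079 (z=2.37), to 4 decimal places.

Cross-section at t=0.079: each vertex is (1-t)·p0[i] + t·p1[i].
  v1: (1-0.079)·(3.63,1.72) + 0.079·(5.46,1.68) = (3.7746,1.7168)
  v2: (1-0.079)·(0.86,3.74) + 0.079·(2.12,6.26) = (0.9595,3.9391)
  v3: (1-0.079)·(-0.34,4.13) + 0.079·(0.05,4.97) = (-0.3092,4.1964)
  v4: (1-0.079)·(-2.68,3.1) + 0.079·(-2.57,2.91) = (-2.6713,3.0850)
  v5: (1-0.079)·(-4.06,-2.63) + 0.079·(-3.4,-3.21) = (-4.0079,-2.6758)
  v6: (1-0.079)·(1.53,-3.66) + 0.079·(3.18,-7.04) = (1.6603,-3.9270)
  v7: (1-0.079)·(3.34,-1.64) + 0.079·(6.85,-3.77) = (3.6173,-1.8083)
Shoelace sum Σ(x_i·y_{i+1} − x_{i+1}·y_i):
  i=1: 3.7746·3.9391 − 0.9595·1.7168 = +13.2210 (running +13.2210)
  i=2: 0.9595·4.1964 − -0.3092·3.9391 = +5.2445 (running +18.4655)
  i=3: -0.3092·3.0850 − -2.6713·4.1964 = +10.2559 (running +28.7214)
  i=4: -2.6713·-2.6758 − -4.0079·3.0850 = +19.5122 (running +48.2335)
  i=5: -4.0079·-3.9270 − 1.6603·-2.6758 = +20.1817 (running +68.4153)
  i=6: 1.6603·-1.8083 − 3.6173·-3.9270 = +11.2028 (running +79.6181)
  i=7: 3.6173·1.7168 − 3.7746·-1.8083 = +13.0357 (running +92.6538)
Area = |Σ|/2 = |92.6538|/2 = 46.3269

Area at t=0.079: 46.3269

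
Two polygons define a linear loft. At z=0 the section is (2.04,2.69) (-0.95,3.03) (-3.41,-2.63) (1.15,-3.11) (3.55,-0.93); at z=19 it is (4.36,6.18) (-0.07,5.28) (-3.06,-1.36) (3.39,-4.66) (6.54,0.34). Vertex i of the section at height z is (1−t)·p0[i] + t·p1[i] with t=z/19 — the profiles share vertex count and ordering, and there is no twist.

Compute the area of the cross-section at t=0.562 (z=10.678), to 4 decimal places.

Area at t=0.562: 46.9563

Cross-section at t=0.562: each vertex is (1-t)·p0[i] + t·p1[i].
  v1: (1-0.562)·(2.04,2.69) + 0.562·(4.36,6.18) = (3.3438,4.6514)
  v2: (1-0.562)·(-0.95,3.03) + 0.562·(-0.07,5.28) = (-0.4554,4.2945)
  v3: (1-0.562)·(-3.41,-2.63) + 0.562·(-3.06,-1.36) = (-3.2133,-1.9163)
  v4: (1-0.562)·(1.15,-3.11) + 0.562·(3.39,-4.66) = (2.4089,-3.9811)
  v5: (1-0.562)·(3.55,-0.93) + 0.562·(6.54,0.34) = (5.2304,-0.2163)
Shoelace sum Σ(x_i·y_{i+1} − x_{i+1}·y_i):
  i=1: 3.3438·4.2945 − -0.4554·4.6514 = +16.4785 (running +16.4785)
  i=2: -0.4554·-1.9163 − -3.2133·4.2945 = +14.6723 (running +31.1508)
  i=3: -3.2133·-3.9811 − 2.4089·-1.9163 = +17.4085 (running +48.5593)
  i=4: 2.4089·-0.2163 − 5.2304·-3.9811 = +20.3017 (running +68.8610)
  i=5: 5.2304·4.6514 − 3.3438·-0.2163 = +25.0516 (running +93.9127)
Area = |Σ|/2 = |93.9127|/2 = 46.9563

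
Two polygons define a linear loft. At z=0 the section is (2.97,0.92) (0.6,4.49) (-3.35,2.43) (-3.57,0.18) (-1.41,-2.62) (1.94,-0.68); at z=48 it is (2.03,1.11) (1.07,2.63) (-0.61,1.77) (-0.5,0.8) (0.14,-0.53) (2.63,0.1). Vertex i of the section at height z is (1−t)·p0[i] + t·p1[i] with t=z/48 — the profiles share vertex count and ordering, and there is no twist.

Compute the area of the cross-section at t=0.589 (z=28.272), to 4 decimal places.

Cross-section at t=0.589: each vertex is (1-t)·p0[i] + t·p1[i].
  v1: (1-0.589)·(2.97,0.92) + 0.589·(2.03,1.11) = (2.4163,1.0319)
  v2: (1-0.589)·(0.6,4.49) + 0.589·(1.07,2.63) = (0.8768,3.3945)
  v3: (1-0.589)·(-3.35,2.43) + 0.589·(-0.61,1.77) = (-1.7361,2.0413)
  v4: (1-0.589)·(-3.57,0.18) + 0.589·(-0.5,0.8) = (-1.7618,0.5452)
  v5: (1-0.589)·(-1.41,-2.62) + 0.589·(0.14,-0.53) = (-0.4970,-1.3890)
  v6: (1-0.589)·(1.94,-0.68) + 0.589·(2.63,0.1) = (2.3464,-0.2206)
Shoelace sum Σ(x_i·y_{i+1} − x_{i+1}·y_i):
  i=1: 2.4163·3.3945 − 0.8768·1.0319 = +7.2974 (running +7.2974)
  i=2: 0.8768·2.0413 − -1.7361·3.3945 = +7.6831 (running +14.9805)
  i=3: -1.7361·0.5452 − -1.7618·2.0413 = +2.6497 (running +17.6302)
  i=4: -1.7618·-1.3890 − -0.4970·0.5452 = +2.7181 (running +20.3482)
  i=5: -0.4970·-0.2206 − 2.3464·-1.3890 = +3.3688 (running +23.7170)
  i=6: 2.3464·1.0319 − 2.4163·-0.2206 = +2.9543 (running +26.6713)
Area = |Σ|/2 = |26.6713|/2 = 13.3356

Area at t=0.589: 13.3356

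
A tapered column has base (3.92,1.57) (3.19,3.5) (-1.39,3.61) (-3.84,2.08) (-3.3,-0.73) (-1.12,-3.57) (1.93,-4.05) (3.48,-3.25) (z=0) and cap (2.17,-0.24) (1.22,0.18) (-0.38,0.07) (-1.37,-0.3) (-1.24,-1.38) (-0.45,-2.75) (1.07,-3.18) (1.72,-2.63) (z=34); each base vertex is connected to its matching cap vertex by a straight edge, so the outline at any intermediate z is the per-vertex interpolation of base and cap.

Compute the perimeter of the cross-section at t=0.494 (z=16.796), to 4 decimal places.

Cross-section at t=0.494: each vertex is (1-t)·p0[i] + t·p1[i].
  v1: (1-0.494)·(3.92,1.57) + 0.494·(2.17,-0.24) = (3.0555,0.6759)
  v2: (1-0.494)·(3.19,3.5) + 0.494·(1.22,0.18) = (2.2168,1.8599)
  v3: (1-0.494)·(-1.39,3.61) + 0.494·(-0.38,0.07) = (-0.8911,1.8612)
  v4: (1-0.494)·(-3.84,2.08) + 0.494·(-1.37,-0.3) = (-2.6198,0.9043)
  v5: (1-0.494)·(-3.3,-0.73) + 0.494·(-1.24,-1.38) = (-2.2824,-1.0511)
  v6: (1-0.494)·(-1.12,-3.57) + 0.494·(-0.45,-2.75) = (-0.7890,-3.1649)
  v7: (1-0.494)·(1.93,-4.05) + 0.494·(1.07,-3.18) = (1.5052,-3.6202)
  v8: (1-0.494)·(3.48,-3.25) + 0.494·(1.72,-2.63) = (2.6106,-2.9437)
Perimeter = Σ |v_{i+1} − v_i|:
  edge 1→2: √(-0.8387² + 1.1841²) = 1.4510 (running 1.4510)
  edge 2→3: √(-3.1079² + 0.0013²) = 3.1079 (running 4.5589)
  edge 3→4: √(-1.7288² + -0.9570²) = 1.9760 (running 6.5348)
  edge 4→5: √(0.3375² + -1.9554²) = 1.9843 (running 8.5191)
  edge 5→6: √(1.4933² + -2.1138²) = 2.5881 (running 11.1072)
  edge 6→7: √(2.2942² + -0.4553²) = 2.3389 (running 13.4461)
  edge 7→8: √(1.1054² + 0.6765²) = 1.2960 (running 14.7421)
  edge 8→1: √(0.4449² + 3.6196²) = 3.6468 (running 18.3889)
Perimeter = 18.3889

Perimeter at t=0.494: 18.3889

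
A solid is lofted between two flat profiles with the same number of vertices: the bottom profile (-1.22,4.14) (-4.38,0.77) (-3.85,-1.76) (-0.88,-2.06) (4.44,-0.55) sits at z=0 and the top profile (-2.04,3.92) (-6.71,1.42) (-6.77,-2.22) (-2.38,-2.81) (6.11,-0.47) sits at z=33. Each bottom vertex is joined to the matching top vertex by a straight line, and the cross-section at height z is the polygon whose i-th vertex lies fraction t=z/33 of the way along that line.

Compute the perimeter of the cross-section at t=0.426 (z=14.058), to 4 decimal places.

Cross-section at t=0.426: each vertex is (1-t)·p0[i] + t·p1[i].
  v1: (1-0.426)·(-1.22,4.14) + 0.426·(-2.04,3.92) = (-1.5693,4.0463)
  v2: (1-0.426)·(-4.38,0.77) + 0.426·(-6.71,1.42) = (-5.3726,1.0469)
  v3: (1-0.426)·(-3.85,-1.76) + 0.426·(-6.77,-2.22) = (-5.0939,-1.9560)
  v4: (1-0.426)·(-0.88,-2.06) + 0.426·(-2.38,-2.81) = (-1.5190,-2.3795)
  v5: (1-0.426)·(4.44,-0.55) + 0.426·(6.11,-0.47) = (5.1514,-0.5159)
Perimeter = Σ |v_{i+1} − v_i|:
  edge 1→2: √(-3.8033² + -2.9994²) = 4.8437 (running 4.8437)
  edge 2→3: √(0.2787² + -3.0029²) = 3.0158 (running 7.8594)
  edge 3→4: √(3.5749² + -0.4235²) = 3.5999 (running 11.4593)
  edge 4→5: √(6.6704² + 1.8636²) = 6.9259 (running 18.3852)
  edge 5→1: √(-6.7207² + 4.5622²) = 8.1229 (running 26.5081)
Perimeter = 26.5081

Perimeter at t=0.426: 26.5081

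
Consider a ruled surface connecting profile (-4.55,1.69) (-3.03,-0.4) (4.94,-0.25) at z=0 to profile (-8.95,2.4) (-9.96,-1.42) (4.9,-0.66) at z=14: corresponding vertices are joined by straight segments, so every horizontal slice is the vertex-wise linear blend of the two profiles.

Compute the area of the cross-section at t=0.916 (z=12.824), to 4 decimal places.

Area at t=0.916: 25.9569

Cross-section at t=0.916: each vertex is (1-t)·p0[i] + t·p1[i].
  v1: (1-0.916)·(-4.55,1.69) + 0.916·(-8.95,2.4) = (-8.5804,2.3404)
  v2: (1-0.916)·(-3.03,-0.4) + 0.916·(-9.96,-1.42) = (-9.3779,-1.3343)
  v3: (1-0.916)·(4.94,-0.25) + 0.916·(4.9,-0.66) = (4.9034,-0.6256)
Shoelace sum Σ(x_i·y_{i+1} − x_{i+1}·y_i):
  i=1: -8.5804·-1.3343 − -9.3779·2.3404 = +33.3966 (running +33.3966)
  i=2: -9.3779·-0.6256 − 4.9034·-1.3343 = +12.4091 (running +45.8057)
  i=3: 4.9034·2.3404 − -8.5804·-0.6256 = +6.1081 (running +51.9138)
Area = |Σ|/2 = |51.9138|/2 = 25.9569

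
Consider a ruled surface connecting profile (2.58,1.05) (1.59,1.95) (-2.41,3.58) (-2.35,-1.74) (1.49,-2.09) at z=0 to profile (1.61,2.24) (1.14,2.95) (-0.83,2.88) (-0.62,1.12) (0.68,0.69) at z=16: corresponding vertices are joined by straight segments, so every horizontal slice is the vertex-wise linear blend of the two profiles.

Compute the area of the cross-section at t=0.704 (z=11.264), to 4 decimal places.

Cross-section at t=0.704: each vertex is (1-t)·p0[i] + t·p1[i].
  v1: (1-0.704)·(2.58,1.05) + 0.704·(1.61,2.24) = (1.8971,1.8878)
  v2: (1-0.704)·(1.59,1.95) + 0.704·(1.14,2.95) = (1.2732,2.6540)
  v3: (1-0.704)·(-2.41,3.58) + 0.704·(-0.83,2.88) = (-1.2977,3.0872)
  v4: (1-0.704)·(-2.35,-1.74) + 0.704·(-0.62,1.12) = (-1.1321,0.2734)
  v5: (1-0.704)·(1.49,-2.09) + 0.704·(0.68,0.69) = (0.9198,-0.1329)
Shoelace sum Σ(x_i·y_{i+1} − x_{i+1}·y_i):
  i=1: 1.8971·2.6540 − 1.2732·1.8878 = +2.6315 (running +2.6315)
  i=2: 1.2732·3.0872 − -1.2977·2.6540 = +7.3747 (running +10.0061)
  i=3: -1.2977·0.2734 − -1.1321·3.0872 = +3.1401 (running +13.1462)
  i=4: -1.1321·-0.1329 − 0.9198·0.2734 = -0.1011 (running +13.0452)
  i=5: 0.9198·1.8878 − 1.8971·-0.1329 = +1.9884 (running +15.0336)
Area = |Σ|/2 = |15.0336|/2 = 7.5168

Area at t=0.704: 7.5168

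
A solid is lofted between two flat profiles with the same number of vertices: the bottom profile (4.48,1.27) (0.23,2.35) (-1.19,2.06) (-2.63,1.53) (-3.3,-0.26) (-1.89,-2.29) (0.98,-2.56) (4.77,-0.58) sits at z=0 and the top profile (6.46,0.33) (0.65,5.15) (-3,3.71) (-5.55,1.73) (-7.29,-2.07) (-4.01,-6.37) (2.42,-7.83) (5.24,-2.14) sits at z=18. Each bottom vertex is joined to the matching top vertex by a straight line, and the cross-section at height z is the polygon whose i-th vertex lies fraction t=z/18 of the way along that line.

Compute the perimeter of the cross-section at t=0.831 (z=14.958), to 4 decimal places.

Perimeter at t=0.831: 36.4841

Cross-section at t=0.831: each vertex is (1-t)·p0[i] + t·p1[i].
  v1: (1-0.831)·(4.48,1.27) + 0.831·(6.46,0.33) = (6.1254,0.4889)
  v2: (1-0.831)·(0.23,2.35) + 0.831·(0.65,5.15) = (0.5790,4.6768)
  v3: (1-0.831)·(-1.19,2.06) + 0.831·(-3,3.71) = (-2.6941,3.4311)
  v4: (1-0.831)·(-2.63,1.53) + 0.831·(-5.55,1.73) = (-5.0565,1.6962)
  v5: (1-0.831)·(-3.3,-0.26) + 0.831·(-7.29,-2.07) = (-6.6157,-1.7641)
  v6: (1-0.831)·(-1.89,-2.29) + 0.831·(-4.01,-6.37) = (-3.6517,-5.6805)
  v7: (1-0.831)·(0.98,-2.56) + 0.831·(2.42,-7.83) = (2.1766,-6.9394)
  v8: (1-0.831)·(4.77,-0.58) + 0.831·(5.24,-2.14) = (5.1606,-1.8764)
Perimeter = Σ |v_{i+1} − v_i|:
  edge 1→2: √(-5.5464² + 4.1879²) = 6.9499 (running 6.9499)
  edge 2→3: √(-3.2731² + -1.2457²) = 3.5021 (running 10.4520)
  edge 3→4: √(-2.3624² + -1.7349²) = 2.9310 (running 13.3831)
  edge 4→5: √(-1.5592² + -3.4603²) = 3.7954 (running 17.1784)
  edge 5→6: √(2.9640² + -3.9164²) = 4.9115 (running 22.0900)
  edge 6→7: √(5.8284² + -1.2589²) = 5.9628 (running 28.0527)
  edge 7→8: √(2.9839² + 5.0630²) = 5.8769 (running 33.9296)
  edge 8→1: √(0.9648² + 2.3652²) = 2.5544 (running 36.4841)
Perimeter = 36.4841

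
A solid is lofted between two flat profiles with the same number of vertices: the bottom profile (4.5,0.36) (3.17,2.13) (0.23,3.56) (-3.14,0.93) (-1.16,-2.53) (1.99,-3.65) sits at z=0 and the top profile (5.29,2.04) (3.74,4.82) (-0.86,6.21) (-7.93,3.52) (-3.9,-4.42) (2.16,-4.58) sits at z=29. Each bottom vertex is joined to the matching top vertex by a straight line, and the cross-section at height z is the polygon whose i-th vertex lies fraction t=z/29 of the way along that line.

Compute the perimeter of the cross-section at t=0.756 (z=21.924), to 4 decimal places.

Cross-section at t=0.756: each vertex is (1-t)·p0[i] + t·p1[i].
  v1: (1-0.756)·(4.5,0.36) + 0.756·(5.29,2.04) = (5.0972,1.6301)
  v2: (1-0.756)·(3.17,2.13) + 0.756·(3.74,4.82) = (3.6009,4.1636)
  v3: (1-0.756)·(0.23,3.56) + 0.756·(-0.86,6.21) = (-0.5940,5.5634)
  v4: (1-0.756)·(-3.14,0.93) + 0.756·(-7.93,3.52) = (-6.7612,2.8880)
  v5: (1-0.756)·(-1.16,-2.53) + 0.756·(-3.9,-4.42) = (-3.2314,-3.9588)
  v6: (1-0.756)·(1.99,-3.65) + 0.756·(2.16,-4.58) = (2.1185,-4.3531)
Perimeter = Σ |v_{i+1} − v_i|:
  edge 1→2: √(-1.4963² + 2.5336²) = 2.9424 (running 2.9424)
  edge 2→3: √(-4.1950² + 1.3998²) = 4.4223 (running 7.3648)
  edge 3→4: √(-6.1672² + -2.6754²) = 6.7225 (running 14.0873)
  edge 4→5: √(3.5298² + -6.8469²) = 7.7032 (running 21.7905)
  edge 5→6: √(5.3500² + -0.3942²) = 5.3645 (running 27.1549)
  edge 6→1: √(2.9787² + 5.9832²) = 6.6836 (running 33.8386)
Perimeter = 33.8386

Perimeter at t=0.756: 33.8386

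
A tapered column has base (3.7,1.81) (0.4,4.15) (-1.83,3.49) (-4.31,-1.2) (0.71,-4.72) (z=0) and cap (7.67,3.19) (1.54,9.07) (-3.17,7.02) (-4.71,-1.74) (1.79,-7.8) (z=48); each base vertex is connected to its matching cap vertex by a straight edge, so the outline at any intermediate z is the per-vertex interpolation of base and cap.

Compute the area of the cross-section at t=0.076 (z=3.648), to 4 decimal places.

Area at t=0.076: 45.1386

Cross-section at t=0.076: each vertex is (1-t)·p0[i] + t·p1[i].
  v1: (1-0.076)·(3.7,1.81) + 0.076·(7.67,3.19) = (4.0017,1.9149)
  v2: (1-0.076)·(0.4,4.15) + 0.076·(1.54,9.07) = (0.4866,4.5239)
  v3: (1-0.076)·(-1.83,3.49) + 0.076·(-3.17,7.02) = (-1.9318,3.7583)
  v4: (1-0.076)·(-4.31,-1.2) + 0.076·(-4.71,-1.74) = (-4.3404,-1.2410)
  v5: (1-0.076)·(0.71,-4.72) + 0.076·(1.79,-7.8) = (0.7921,-4.9541)
Shoelace sum Σ(x_i·y_{i+1} − x_{i+1}·y_i):
  i=1: 4.0017·4.5239 − 0.4866·1.9149 = +17.1716 (running +17.1716)
  i=2: 0.4866·3.7583 − -1.9318·4.5239 = +10.5684 (running +27.7400)
  i=3: -1.9318·-1.2410 − -4.3404·3.7583 = +18.7099 (running +46.4500)
  i=4: -4.3404·-4.9541 − 0.7921·-1.2410 = +22.4857 (running +68.9356)
  i=5: 0.7921·1.9149 − 4.0017·-4.9541 = +21.3416 (running +90.2772)
Area = |Σ|/2 = |90.2772|/2 = 45.1386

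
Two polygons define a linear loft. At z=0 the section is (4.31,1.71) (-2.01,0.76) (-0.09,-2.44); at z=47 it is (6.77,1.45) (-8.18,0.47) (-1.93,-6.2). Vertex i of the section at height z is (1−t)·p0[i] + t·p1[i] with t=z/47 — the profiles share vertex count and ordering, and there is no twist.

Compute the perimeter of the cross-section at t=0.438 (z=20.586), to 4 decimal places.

Perimeter at t=0.438: 24.6878

Cross-section at t=0.438: each vertex is (1-t)·p0[i] + t·p1[i].
  v1: (1-0.438)·(4.31,1.71) + 0.438·(6.77,1.45) = (5.3875,1.5961)
  v2: (1-0.438)·(-2.01,0.76) + 0.438·(-8.18,0.47) = (-4.7125,0.6330)
  v3: (1-0.438)·(-0.09,-2.44) + 0.438·(-1.93,-6.2) = (-0.8959,-4.0869)
Perimeter = Σ |v_{i+1} − v_i|:
  edge 1→2: √(-10.0999² + -0.9631²) = 10.1458 (running 10.1458)
  edge 2→3: √(3.8165² + -4.7199²) = 6.0698 (running 16.2156)
  edge 3→1: √(6.2834² + 5.6830²) = 8.4722 (running 24.6878)
Perimeter = 24.6878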